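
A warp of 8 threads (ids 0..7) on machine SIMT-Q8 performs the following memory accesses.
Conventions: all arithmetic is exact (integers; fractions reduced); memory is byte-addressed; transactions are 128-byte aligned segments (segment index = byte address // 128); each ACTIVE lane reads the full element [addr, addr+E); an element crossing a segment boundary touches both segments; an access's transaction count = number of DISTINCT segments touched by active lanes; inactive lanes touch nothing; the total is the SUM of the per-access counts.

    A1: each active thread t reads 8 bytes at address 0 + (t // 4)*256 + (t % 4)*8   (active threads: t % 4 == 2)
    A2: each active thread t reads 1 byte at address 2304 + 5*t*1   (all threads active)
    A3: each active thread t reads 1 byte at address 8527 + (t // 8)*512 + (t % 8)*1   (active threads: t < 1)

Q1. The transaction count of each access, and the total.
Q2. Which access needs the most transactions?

A1: 2 transactions
A2: 1 transaction
A3: 1 transaction

Answer: 2,1,1; total 4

Answer: A1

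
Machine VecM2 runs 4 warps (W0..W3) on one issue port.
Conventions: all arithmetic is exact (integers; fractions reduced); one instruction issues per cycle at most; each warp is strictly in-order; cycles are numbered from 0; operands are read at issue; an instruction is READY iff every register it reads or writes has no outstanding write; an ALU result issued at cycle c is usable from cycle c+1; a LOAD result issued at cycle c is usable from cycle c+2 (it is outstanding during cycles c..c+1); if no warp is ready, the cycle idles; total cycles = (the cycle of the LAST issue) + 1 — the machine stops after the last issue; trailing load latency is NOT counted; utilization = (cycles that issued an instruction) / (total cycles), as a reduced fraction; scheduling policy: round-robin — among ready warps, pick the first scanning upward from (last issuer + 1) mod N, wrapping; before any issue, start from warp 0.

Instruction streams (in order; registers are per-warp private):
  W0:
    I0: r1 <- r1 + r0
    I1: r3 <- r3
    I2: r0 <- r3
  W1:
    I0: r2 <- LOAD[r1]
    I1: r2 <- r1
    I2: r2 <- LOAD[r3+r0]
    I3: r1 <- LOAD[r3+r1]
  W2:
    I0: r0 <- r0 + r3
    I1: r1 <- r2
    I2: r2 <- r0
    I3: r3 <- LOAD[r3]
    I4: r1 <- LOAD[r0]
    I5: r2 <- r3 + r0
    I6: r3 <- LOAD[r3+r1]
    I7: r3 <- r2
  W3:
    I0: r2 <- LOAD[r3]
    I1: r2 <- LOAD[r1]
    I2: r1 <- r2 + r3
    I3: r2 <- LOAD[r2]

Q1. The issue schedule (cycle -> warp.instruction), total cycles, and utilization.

cycle 0: W0.I0
cycle 1: W1.I0
cycle 2: W2.I0
cycle 3: W3.I0
cycle 4: W0.I1
cycle 5: W1.I1
cycle 6: W2.I1
cycle 7: W3.I1
cycle 8: W0.I2
cycle 9: W1.I2
cycle 10: W2.I2
cycle 11: W3.I2
cycle 12: W1.I3
cycle 13: W2.I3
cycle 14: W3.I3
cycle 15: W2.I4
cycle 16: W2.I5
cycle 17: W2.I6
cycle 18: idle
cycle 19: W2.I7

Answer: 20 cycles, utilization 19/20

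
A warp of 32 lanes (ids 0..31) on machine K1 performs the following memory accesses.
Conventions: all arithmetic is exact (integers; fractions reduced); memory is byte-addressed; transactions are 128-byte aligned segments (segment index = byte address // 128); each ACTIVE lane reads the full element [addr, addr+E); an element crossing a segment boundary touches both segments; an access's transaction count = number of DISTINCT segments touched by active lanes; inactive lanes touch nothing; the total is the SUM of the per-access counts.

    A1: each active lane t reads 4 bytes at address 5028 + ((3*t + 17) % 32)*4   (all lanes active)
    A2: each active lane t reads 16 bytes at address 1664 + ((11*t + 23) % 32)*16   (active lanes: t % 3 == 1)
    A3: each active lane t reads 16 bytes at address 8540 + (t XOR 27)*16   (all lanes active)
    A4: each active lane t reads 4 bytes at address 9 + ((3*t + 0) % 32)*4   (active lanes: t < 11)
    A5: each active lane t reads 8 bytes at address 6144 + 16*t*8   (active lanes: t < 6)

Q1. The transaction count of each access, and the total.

A1: 2 transactions
A2: 2 transactions
A3: 5 transactions
A4: 2 transactions
A5: 6 transactions

Answer: 2,2,5,2,6; total 17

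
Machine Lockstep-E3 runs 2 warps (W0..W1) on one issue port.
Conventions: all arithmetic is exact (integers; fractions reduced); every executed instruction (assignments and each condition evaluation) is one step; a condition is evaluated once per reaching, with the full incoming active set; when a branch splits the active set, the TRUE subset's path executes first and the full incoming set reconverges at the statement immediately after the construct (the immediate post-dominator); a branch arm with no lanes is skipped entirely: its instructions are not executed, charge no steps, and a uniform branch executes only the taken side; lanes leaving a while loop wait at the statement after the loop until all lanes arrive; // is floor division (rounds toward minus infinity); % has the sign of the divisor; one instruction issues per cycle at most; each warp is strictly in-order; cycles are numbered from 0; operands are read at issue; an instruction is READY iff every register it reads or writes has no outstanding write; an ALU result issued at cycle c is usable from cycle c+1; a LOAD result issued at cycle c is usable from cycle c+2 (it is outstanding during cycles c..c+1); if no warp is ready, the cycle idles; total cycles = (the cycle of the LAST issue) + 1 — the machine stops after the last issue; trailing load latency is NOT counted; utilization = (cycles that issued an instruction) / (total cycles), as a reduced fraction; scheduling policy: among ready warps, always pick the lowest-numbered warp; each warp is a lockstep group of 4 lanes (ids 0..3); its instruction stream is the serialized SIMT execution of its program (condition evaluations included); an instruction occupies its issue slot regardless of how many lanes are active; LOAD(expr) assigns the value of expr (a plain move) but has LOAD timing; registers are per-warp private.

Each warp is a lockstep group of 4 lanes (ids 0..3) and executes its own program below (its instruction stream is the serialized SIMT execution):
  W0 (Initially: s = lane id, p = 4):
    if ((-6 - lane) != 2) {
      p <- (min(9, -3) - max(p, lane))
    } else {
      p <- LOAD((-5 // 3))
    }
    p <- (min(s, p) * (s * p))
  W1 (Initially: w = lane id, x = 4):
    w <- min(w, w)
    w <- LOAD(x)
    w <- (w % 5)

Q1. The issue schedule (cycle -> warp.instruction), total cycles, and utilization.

cycle 0: W0.I0
cycle 1: W0.I1
cycle 2: W0.I2
cycle 3: W1.I0
cycle 4: W1.I1
cycle 5: idle
cycle 6: W1.I2

Answer: 7 cycles, utilization 6/7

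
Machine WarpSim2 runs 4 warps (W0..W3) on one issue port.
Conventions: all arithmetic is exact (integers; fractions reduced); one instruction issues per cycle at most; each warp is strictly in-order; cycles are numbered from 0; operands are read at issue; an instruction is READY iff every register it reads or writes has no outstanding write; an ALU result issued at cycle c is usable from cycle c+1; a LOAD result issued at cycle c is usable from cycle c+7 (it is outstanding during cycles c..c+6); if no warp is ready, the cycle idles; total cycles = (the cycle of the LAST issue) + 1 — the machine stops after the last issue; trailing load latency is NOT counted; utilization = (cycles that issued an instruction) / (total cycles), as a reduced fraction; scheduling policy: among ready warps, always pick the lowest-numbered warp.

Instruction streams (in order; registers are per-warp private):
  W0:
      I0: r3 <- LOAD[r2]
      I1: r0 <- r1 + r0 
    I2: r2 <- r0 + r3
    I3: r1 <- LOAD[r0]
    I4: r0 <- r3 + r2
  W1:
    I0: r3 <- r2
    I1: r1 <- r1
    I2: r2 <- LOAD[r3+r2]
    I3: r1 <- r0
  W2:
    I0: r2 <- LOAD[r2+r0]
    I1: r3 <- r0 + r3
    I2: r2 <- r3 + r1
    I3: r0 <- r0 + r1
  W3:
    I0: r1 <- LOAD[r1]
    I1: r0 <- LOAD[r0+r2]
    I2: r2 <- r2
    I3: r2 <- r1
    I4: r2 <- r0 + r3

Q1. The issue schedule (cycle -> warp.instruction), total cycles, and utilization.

cycle 0: W0.I0
cycle 1: W0.I1
cycle 2: W1.I0
cycle 3: W1.I1
cycle 4: W1.I2
cycle 5: W1.I3
cycle 6: W2.I0
cycle 7: W0.I2
cycle 8: W0.I3
cycle 9: W0.I4
cycle 10: W2.I1
cycle 11: W3.I0
cycle 12: W3.I1
cycle 13: W2.I2
cycle 14: W2.I3
cycle 15: W3.I2
cycle 16: idle
cycle 17: idle
cycle 18: W3.I3
cycle 19: W3.I4

Answer: 20 cycles, utilization 9/10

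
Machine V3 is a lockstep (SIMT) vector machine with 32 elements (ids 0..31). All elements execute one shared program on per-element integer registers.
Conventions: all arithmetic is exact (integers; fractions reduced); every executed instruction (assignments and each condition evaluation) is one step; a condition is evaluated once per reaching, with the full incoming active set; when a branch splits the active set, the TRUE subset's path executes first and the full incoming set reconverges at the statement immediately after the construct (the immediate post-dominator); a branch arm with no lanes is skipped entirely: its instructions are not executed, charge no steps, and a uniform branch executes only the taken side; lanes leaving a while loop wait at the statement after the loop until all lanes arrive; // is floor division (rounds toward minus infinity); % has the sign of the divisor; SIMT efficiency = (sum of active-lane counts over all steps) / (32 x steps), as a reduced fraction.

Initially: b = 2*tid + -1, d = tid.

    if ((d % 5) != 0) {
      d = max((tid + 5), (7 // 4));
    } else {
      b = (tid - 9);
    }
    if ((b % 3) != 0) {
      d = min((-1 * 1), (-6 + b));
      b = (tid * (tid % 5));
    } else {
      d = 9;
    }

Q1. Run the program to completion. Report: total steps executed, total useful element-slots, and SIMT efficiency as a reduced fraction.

Answer: 7 steps, 149 useful, 149/224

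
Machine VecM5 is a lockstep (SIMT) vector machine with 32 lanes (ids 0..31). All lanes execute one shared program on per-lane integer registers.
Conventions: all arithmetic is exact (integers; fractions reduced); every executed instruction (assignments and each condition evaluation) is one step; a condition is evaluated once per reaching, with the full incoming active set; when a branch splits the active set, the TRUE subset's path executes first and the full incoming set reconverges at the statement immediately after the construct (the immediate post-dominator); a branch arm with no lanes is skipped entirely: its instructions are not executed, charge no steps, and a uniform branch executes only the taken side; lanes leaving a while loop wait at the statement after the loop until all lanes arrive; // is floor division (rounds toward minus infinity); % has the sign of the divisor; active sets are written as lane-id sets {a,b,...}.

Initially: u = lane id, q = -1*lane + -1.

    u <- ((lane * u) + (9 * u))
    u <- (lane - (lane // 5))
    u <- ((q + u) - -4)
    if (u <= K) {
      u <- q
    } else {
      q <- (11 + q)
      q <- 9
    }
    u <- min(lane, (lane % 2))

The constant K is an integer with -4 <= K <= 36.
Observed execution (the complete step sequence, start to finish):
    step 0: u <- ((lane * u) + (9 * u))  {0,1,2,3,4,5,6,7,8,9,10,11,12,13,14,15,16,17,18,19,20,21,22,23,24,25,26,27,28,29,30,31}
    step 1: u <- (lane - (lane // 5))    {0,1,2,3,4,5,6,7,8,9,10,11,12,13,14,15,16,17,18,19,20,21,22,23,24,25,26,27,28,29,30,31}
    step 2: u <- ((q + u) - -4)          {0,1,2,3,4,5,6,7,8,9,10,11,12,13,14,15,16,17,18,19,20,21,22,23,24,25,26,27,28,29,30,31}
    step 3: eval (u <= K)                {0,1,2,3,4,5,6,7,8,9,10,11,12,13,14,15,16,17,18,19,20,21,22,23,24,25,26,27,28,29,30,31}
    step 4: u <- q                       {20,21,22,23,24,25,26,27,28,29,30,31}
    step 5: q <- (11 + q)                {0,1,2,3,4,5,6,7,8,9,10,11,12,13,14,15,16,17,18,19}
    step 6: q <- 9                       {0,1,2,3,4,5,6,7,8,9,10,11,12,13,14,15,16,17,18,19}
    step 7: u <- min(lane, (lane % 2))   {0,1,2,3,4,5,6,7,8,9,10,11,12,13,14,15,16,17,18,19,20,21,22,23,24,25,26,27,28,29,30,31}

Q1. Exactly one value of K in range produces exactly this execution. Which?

Answer: K = -1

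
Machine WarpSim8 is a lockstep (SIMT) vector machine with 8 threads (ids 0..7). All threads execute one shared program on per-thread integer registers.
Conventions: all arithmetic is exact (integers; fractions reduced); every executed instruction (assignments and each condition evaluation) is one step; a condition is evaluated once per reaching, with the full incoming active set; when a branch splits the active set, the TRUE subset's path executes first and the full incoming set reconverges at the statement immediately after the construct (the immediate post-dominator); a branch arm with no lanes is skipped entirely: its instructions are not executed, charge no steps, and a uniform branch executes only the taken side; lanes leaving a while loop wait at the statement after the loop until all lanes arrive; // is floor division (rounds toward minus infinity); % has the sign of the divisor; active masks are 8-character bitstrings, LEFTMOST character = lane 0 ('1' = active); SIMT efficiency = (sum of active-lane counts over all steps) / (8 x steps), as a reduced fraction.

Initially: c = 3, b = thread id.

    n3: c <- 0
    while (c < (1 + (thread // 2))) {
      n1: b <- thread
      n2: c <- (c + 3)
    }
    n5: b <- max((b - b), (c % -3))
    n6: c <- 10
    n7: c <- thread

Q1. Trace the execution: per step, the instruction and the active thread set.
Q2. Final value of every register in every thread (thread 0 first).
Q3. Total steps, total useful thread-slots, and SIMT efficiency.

step 0: c <- 0                       11111111
step 1: eval (c < (1 + (thread // 2))) 11111111
step 2: b <- thread                  11111111
step 3: c <- (c + 3)                 11111111
step 4: eval (c < (1 + (thread // 2))) 11111111
step 5: b <- thread                  00000011
step 6: c <- (c + 3)                 00000011
step 7: eval (c < (1 + (thread // 2))) 00000011
step 8: b <- max((b - b), (c % -3))  11111111
step 9: c <- 10                      11111111
step 10: c <- thread                  11111111

Answer: 11 steps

c: 0,1,2,3,4,5,6,7
b: 0,0,0,0,0,0,0,0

steps = 11; useful = 70; efficiency = 70/88 = 35/44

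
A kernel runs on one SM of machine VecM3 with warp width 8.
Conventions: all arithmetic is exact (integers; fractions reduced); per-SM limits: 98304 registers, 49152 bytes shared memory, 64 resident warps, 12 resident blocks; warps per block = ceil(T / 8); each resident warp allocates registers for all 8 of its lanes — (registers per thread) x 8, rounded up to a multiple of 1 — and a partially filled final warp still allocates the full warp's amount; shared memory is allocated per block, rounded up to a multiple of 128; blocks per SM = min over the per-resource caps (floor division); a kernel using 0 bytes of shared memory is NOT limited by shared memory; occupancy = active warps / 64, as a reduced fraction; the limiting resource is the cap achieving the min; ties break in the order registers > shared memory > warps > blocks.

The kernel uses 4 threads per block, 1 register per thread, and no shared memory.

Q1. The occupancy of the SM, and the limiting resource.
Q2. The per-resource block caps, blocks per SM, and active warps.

Answer: occupancy 3/16, limited by blocks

registers: 12288 blocks
shared memory: no limit (kernel uses none)
warps: 64 blocks
blocks: 12 blocks

Answer: 12 blocks, 12 active warps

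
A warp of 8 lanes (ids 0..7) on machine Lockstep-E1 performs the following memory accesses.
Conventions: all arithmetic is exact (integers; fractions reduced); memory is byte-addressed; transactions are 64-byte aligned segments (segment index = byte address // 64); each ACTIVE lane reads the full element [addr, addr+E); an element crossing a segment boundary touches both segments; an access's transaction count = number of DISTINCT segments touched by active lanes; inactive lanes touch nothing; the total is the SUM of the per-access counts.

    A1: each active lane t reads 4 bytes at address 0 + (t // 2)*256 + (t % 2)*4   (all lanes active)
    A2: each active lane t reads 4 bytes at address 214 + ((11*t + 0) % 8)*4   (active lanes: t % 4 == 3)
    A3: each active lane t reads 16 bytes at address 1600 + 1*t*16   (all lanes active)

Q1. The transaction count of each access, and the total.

A1: 4 transactions
A2: 1 transaction
A3: 2 transactions

Answer: 4,1,2; total 7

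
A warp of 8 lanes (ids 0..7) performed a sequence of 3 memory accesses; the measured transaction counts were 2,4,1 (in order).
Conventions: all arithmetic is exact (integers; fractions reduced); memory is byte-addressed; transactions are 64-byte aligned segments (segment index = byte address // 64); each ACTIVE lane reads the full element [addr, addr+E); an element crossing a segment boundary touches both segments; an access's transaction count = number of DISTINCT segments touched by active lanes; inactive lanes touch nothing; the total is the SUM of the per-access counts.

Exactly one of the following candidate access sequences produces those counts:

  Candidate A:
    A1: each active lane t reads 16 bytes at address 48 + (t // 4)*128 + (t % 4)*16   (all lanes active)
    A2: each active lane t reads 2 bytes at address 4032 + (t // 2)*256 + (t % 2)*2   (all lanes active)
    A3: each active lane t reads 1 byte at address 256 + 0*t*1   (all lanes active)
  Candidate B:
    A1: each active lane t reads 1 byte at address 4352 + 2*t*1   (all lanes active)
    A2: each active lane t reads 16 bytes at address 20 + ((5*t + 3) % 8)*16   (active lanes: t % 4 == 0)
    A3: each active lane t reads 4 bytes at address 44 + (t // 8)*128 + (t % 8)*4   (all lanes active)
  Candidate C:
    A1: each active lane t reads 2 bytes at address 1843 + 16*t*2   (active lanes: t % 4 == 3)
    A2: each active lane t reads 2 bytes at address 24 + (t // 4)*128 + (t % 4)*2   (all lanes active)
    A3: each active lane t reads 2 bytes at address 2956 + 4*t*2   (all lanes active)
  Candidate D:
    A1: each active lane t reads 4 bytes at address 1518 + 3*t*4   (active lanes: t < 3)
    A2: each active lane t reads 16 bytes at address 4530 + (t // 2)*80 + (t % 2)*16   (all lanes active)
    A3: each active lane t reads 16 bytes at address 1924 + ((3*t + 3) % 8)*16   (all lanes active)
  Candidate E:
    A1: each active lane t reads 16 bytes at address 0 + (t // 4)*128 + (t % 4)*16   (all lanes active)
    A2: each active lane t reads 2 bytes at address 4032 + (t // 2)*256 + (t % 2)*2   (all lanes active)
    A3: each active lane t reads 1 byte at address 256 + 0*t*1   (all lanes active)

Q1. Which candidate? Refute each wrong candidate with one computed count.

A: A1 gives 4 transactions, not 2
B: A1 gives 1 transaction, not 2
C: A2 gives 2 transactions, not 4
D: A2 gives 6 transactions, not 4
E: all counts match (2,4,1)

Answer: E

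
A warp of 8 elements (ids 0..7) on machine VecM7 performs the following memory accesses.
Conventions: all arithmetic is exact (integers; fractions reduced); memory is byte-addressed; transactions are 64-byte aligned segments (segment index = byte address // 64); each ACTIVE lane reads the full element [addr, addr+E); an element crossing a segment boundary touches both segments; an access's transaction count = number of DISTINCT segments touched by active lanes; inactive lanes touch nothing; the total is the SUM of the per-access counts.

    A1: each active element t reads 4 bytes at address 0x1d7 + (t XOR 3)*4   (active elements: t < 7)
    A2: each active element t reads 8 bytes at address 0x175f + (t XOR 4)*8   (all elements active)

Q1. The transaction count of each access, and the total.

A1: 1 transaction
A2: 2 transactions

Answer: 1,2; total 3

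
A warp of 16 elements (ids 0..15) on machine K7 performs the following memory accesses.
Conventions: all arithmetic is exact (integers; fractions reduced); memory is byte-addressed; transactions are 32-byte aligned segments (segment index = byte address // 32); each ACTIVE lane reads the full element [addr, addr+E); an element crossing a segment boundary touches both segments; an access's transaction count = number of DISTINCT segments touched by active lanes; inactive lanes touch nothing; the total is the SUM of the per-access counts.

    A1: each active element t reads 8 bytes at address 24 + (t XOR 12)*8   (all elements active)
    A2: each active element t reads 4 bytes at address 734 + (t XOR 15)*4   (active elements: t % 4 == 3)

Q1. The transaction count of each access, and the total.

A1: 5 transactions
A2: 3 transactions

Answer: 5,3; total 8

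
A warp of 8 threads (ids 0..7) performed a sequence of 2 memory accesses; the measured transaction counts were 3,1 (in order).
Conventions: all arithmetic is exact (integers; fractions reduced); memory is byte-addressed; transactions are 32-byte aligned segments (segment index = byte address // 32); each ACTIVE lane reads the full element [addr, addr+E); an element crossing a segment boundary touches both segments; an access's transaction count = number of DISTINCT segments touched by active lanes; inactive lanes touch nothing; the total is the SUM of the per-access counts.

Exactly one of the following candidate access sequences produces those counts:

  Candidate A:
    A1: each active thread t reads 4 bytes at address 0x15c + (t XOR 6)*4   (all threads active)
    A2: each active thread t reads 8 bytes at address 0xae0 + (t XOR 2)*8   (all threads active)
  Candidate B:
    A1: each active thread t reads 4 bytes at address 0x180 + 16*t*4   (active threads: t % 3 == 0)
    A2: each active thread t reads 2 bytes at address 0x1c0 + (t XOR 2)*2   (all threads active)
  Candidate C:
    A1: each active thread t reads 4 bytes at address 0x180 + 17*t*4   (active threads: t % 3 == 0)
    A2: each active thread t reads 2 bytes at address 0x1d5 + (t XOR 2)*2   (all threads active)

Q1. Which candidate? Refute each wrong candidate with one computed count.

A: A1 gives 2 transactions, not 3
C: A2 gives 2 transactions, not 1
B: all counts match (3,1)

Answer: B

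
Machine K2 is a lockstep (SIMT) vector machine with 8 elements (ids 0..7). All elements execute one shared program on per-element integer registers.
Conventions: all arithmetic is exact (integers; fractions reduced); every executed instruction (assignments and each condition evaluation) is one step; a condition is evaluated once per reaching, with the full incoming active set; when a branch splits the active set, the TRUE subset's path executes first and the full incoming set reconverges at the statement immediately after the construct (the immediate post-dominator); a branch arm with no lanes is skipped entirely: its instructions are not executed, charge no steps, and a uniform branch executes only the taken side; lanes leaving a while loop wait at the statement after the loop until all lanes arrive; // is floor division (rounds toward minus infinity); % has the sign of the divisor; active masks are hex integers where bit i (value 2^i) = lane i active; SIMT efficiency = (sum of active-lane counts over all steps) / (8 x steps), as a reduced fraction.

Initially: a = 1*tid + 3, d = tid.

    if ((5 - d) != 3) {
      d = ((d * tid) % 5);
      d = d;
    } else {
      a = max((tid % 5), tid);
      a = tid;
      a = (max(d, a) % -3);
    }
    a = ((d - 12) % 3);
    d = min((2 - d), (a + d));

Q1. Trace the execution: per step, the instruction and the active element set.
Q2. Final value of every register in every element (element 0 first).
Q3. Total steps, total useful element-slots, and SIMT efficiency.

step 0: eval ((5 - d) != 3)          0xff
step 1: d <- ((d * tid) % 5)         0xfb
step 2: d <- d                       0xfb
step 3: a <- max((tid % 5), tid)     0x04
step 4: a <- tid                     0x04
step 5: a <- (max(d, a) % -3)        0x04
step 6: a <- ((d - 12) % 3)          0xff
step 7: d <- min((2 - d), (a + d))   0xff

Answer: 8 steps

a: 0,1,2,1,1,0,1,1
d: 0,1,0,-2,1,0,1,-2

steps = 8; useful = 41; efficiency = 41/64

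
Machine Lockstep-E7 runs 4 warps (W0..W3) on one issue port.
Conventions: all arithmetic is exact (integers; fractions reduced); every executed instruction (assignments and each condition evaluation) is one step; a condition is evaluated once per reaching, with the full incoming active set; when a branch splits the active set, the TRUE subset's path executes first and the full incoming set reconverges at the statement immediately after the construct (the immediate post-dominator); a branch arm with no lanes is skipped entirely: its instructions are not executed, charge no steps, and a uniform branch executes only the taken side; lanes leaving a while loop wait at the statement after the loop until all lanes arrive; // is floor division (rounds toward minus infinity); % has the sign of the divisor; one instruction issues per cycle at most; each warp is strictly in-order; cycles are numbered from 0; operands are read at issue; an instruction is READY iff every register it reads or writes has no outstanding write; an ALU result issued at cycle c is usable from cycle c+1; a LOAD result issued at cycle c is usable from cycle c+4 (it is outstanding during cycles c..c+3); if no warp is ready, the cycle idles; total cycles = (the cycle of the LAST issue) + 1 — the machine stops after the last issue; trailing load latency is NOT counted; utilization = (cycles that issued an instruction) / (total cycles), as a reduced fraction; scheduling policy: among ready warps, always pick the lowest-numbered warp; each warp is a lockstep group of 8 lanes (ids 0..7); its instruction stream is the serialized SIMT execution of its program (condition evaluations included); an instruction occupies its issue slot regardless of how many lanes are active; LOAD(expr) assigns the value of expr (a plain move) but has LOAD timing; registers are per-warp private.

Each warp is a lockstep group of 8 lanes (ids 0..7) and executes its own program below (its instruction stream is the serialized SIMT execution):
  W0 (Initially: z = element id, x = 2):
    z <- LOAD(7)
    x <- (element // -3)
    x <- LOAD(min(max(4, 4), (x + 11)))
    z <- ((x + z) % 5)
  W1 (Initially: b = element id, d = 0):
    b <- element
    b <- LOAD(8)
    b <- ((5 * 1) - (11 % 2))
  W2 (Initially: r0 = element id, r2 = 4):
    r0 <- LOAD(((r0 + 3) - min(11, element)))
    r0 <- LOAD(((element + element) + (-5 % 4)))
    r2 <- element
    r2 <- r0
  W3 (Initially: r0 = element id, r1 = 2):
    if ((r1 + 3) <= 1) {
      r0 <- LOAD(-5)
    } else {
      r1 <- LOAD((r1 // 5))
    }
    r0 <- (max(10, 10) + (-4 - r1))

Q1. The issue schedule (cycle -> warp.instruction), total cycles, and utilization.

cycle 0: W0.I0
cycle 1: W0.I1
cycle 2: W0.I2
cycle 3: W1.I0
cycle 4: W1.I1
cycle 5: W2.I0
cycle 6: W0.I3
cycle 7: W3.I0
cycle 8: W1.I2
cycle 9: W2.I1
cycle 10: W2.I2
cycle 11: W3.I1
cycle 12: idle
cycle 13: W2.I3
cycle 14: idle
cycle 15: W3.I2

Answer: 16 cycles, utilization 7/8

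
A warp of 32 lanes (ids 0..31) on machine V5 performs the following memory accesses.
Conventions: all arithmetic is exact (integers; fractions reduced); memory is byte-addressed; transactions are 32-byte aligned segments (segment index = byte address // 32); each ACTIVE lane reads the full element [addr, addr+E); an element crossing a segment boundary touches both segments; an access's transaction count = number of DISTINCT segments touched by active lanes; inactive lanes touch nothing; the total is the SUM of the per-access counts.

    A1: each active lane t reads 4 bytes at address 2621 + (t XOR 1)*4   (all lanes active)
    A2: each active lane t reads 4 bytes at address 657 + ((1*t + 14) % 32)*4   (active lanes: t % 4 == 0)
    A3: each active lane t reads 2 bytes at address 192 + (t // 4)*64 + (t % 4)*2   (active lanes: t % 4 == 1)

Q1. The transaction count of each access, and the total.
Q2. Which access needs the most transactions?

A1: 5 transactions
A2: 5 transactions
A3: 8 transactions

Answer: 5,5,8; total 18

Answer: A3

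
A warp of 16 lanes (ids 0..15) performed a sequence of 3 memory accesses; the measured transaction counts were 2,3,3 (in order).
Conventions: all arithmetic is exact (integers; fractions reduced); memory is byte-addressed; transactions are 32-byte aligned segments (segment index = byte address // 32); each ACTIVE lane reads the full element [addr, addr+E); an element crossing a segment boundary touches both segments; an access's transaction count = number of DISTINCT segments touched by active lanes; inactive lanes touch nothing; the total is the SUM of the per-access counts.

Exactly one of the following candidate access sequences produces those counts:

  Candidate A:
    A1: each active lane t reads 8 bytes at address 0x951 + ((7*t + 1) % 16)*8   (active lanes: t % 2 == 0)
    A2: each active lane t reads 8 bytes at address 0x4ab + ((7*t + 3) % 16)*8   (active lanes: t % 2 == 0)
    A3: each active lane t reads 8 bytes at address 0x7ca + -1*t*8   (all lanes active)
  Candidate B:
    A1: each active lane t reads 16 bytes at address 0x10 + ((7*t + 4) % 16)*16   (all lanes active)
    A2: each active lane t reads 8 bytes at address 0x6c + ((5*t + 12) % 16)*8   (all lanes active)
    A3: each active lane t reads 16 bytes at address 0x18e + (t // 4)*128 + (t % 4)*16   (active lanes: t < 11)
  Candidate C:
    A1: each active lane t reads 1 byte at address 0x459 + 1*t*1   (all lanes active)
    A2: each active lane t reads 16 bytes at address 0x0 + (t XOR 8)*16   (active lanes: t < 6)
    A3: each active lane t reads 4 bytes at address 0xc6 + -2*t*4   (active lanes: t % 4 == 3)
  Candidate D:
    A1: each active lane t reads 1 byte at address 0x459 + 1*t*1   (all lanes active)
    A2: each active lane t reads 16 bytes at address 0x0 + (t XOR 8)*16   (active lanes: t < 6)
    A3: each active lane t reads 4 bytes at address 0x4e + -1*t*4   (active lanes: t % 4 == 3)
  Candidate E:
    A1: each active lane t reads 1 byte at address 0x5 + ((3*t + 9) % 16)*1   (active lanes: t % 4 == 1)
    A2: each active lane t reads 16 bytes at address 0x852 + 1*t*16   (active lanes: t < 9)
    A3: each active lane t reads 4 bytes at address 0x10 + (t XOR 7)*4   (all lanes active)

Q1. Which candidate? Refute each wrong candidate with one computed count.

A: A1 gives 5 transactions, not 2
B: A1 gives 9 transactions, not 2
C: A3 gives 4 transactions, not 3
E: A1 gives 1 transaction, not 2
D: all counts match (2,3,3)

Answer: D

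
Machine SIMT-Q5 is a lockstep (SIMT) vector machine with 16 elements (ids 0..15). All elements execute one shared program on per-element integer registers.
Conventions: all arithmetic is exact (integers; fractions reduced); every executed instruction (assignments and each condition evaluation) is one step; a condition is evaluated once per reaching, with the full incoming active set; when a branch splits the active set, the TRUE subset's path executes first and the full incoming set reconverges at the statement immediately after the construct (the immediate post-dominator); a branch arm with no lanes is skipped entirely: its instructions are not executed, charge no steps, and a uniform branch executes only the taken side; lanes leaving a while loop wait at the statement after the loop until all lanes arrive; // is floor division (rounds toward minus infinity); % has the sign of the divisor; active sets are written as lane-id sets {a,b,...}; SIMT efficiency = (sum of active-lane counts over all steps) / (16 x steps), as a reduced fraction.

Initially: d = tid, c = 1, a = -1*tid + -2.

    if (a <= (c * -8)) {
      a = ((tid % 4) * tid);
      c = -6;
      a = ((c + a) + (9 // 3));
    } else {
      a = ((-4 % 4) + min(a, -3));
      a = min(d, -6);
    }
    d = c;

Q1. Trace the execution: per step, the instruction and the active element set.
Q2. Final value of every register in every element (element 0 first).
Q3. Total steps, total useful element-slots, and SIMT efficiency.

step 0: eval (a <= (c * -8))         {0,1,2,3,4,5,6,7,8,9,10,11,12,13,14,15}
step 1: a <- ((tid % 4) * tid)       {6,7,8,9,10,11,12,13,14,15}
step 2: c <- -6                      {6,7,8,9,10,11,12,13,14,15}
step 3: a <- ((c + a) + (9 // 3))    {6,7,8,9,10,11,12,13,14,15}
step 4: a <- ((-4 % 4) + min(a, -3)) {0,1,2,3,4,5}
step 5: a <- min(d, -6)              {0,1,2,3,4,5}
step 6: d <- c                       {0,1,2,3,4,5,6,7,8,9,10,11,12,13,14,15}

Answer: 7 steps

d: 1,1,1,1,1,1,-6,-6,-6,-6,-6,-6,-6,-6,-6,-6
c: 1,1,1,1,1,1,-6,-6,-6,-6,-6,-6,-6,-6,-6,-6
a: -6,-6,-6,-6,-6,-6,9,18,-3,6,17,30,-3,10,25,42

steps = 7; useful = 74; efficiency = 74/112 = 37/56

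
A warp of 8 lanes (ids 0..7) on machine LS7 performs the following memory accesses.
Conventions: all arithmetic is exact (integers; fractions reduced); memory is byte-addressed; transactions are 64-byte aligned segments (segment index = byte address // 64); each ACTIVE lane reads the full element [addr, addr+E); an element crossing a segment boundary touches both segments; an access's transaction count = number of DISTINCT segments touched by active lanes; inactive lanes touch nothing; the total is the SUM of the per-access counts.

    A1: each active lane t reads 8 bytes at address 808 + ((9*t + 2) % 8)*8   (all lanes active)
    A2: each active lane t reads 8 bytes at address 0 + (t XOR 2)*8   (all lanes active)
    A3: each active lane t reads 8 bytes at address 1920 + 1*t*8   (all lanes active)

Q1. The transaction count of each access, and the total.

A1: 2 transactions
A2: 1 transaction
A3: 1 transaction

Answer: 2,1,1; total 4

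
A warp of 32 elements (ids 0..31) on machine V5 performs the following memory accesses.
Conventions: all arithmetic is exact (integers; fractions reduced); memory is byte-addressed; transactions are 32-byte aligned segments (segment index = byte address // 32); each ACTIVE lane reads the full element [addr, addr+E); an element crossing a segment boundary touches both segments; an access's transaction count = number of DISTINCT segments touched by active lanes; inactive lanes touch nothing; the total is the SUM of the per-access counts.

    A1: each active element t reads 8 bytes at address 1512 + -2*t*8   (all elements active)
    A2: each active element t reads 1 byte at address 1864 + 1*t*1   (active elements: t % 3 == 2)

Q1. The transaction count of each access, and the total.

A1: 17 transactions
A2: 2 transactions

Answer: 17,2; total 19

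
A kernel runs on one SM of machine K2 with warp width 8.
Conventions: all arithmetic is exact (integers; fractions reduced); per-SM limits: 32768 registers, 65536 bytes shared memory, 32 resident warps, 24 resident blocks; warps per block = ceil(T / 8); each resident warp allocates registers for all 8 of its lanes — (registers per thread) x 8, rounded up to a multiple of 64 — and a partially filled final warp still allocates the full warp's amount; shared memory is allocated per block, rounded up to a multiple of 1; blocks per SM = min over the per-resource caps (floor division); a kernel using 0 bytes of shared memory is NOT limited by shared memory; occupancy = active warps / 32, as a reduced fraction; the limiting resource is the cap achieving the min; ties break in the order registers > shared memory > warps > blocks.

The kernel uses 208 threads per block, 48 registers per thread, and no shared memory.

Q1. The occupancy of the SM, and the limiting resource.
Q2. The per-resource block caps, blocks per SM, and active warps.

Answer: occupancy 13/16, limited by warps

registers: 3 blocks
shared memory: no limit (kernel uses none)
warps: 1 block
blocks: 24 blocks

Answer: 1 block, 26 active warps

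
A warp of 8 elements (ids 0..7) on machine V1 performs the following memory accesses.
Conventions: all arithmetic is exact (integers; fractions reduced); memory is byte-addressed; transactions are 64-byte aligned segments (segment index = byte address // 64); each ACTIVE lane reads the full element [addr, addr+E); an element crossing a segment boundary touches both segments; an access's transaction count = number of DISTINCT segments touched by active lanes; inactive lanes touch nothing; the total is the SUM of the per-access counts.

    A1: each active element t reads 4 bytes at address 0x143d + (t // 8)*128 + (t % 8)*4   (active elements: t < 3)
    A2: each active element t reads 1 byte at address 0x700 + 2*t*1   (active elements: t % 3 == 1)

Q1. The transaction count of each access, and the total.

A1: 2 transactions
A2: 1 transaction

Answer: 2,1; total 3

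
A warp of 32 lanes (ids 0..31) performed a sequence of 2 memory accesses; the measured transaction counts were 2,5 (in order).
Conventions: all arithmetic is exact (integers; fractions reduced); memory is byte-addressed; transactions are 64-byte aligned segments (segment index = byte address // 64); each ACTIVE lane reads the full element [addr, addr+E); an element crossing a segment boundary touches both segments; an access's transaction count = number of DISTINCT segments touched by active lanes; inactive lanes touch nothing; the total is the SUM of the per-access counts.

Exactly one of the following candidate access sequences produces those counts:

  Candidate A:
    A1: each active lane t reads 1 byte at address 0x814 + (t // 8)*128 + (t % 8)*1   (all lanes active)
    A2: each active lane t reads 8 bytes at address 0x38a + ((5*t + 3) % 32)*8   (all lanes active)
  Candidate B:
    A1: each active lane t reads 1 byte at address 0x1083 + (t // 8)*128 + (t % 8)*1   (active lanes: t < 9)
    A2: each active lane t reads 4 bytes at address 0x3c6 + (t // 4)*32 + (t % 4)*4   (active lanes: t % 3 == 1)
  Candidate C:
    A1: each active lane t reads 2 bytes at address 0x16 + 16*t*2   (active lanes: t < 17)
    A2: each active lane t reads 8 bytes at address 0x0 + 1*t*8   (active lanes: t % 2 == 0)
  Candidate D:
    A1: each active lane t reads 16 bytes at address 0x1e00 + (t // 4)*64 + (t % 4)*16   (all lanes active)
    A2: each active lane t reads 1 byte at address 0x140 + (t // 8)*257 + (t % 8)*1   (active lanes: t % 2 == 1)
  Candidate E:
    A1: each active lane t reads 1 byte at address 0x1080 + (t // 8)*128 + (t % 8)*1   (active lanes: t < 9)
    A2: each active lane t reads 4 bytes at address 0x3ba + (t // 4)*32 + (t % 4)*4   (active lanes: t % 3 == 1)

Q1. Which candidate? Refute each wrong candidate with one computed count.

A: A1 gives 4 transactions, not 2
B: A2 gives 4 transactions, not 5
C: A1 gives 9 transactions, not 2
D: A1 gives 8 transactions, not 2
E: all counts match (2,5)

Answer: E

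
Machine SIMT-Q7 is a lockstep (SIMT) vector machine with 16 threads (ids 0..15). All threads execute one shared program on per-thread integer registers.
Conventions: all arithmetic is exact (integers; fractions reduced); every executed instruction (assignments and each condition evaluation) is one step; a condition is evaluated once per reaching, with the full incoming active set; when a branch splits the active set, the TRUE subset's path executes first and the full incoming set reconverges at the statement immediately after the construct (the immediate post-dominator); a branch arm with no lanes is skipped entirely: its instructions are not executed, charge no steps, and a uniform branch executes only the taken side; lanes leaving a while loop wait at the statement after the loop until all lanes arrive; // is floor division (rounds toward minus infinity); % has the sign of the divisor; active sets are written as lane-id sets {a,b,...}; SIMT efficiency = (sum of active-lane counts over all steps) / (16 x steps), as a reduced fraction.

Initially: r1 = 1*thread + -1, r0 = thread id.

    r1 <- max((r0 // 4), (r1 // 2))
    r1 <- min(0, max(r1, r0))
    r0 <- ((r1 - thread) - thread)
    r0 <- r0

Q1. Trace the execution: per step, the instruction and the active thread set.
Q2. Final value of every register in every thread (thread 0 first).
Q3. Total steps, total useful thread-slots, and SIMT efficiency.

step 0: r1 <- max((r0 // 4), (r1 // 2)) {0,1,2,3,4,5,6,7,8,9,10,11,12,13,14,15}
step 1: r1 <- min(0, max(r1, r0))    {0,1,2,3,4,5,6,7,8,9,10,11,12,13,14,15}
step 2: r0 <- ((r1 - thread) - thread) {0,1,2,3,4,5,6,7,8,9,10,11,12,13,14,15}
step 3: r0 <- r0                     {0,1,2,3,4,5,6,7,8,9,10,11,12,13,14,15}

Answer: 4 steps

r1: 0,0,0,0,0,0,0,0,0,0,0,0,0,0,0,0
r0: 0,-2,-4,-6,-8,-10,-12,-14,-16,-18,-20,-22,-24,-26,-28,-30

steps = 4; useful = 64; efficiency = 64/64 = 1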